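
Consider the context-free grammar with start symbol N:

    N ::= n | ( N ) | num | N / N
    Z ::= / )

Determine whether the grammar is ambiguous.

Witness: n / n / n

Derivation 1: N ⇒ N / N ⇒ n / N ⇒ n / N / N ⇒ n / n / N ⇒ n / n / n
Derivation 2: N ⇒ N / N ⇒ N / N / N ⇒ n / N / N ⇒ n / n / N ⇒ n / n / n

Two distinct leftmost derivations for the same string.

Ambiguous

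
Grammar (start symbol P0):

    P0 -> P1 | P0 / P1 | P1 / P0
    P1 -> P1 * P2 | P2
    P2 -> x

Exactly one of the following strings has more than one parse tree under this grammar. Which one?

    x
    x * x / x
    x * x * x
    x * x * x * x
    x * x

x: 1 tree
x * x / x: 2 trees
x * x * x: 1 tree
x * x * x * x: 1 tree
x * x: 1 tree

x * x / x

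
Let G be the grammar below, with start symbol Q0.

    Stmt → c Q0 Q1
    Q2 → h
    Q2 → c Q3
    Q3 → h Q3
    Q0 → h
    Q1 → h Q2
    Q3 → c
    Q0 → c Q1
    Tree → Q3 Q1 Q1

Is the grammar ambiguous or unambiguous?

(Stmt, Tree are unreachable from Q0, so their rules don't affect L(Q0).) Restricted to the reachable nonterminals, every rule has the form A → t or A → t B, and no two rules for the same A share a first terminal. The grammar encodes a DFA — one run per string.

Unambiguous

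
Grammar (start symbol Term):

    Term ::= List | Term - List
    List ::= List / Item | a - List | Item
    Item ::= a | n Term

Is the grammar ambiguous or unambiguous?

Witness: a - a

Derivation 1: Term ⇒ List ⇒ a - List ⇒ a - Item ⇒ a - a
Derivation 2: Term ⇒ Term - List ⇒ List - List ⇒ Item - List ⇒ a - List ⇒ a - Item ⇒ a - a

Two distinct leftmost derivations for the same string.

Ambiguous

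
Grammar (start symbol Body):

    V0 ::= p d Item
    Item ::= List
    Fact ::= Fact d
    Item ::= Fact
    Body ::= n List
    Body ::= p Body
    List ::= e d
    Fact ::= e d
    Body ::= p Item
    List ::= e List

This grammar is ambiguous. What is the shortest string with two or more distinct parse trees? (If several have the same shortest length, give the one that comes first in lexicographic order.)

length 3: p e d has 2 parse trees

Two derivations of p e d:
  Body ⇒ p Item ⇒ p List ⇒ p e d
  Body ⇒ p Item ⇒ p Fact ⇒ p e d

p e d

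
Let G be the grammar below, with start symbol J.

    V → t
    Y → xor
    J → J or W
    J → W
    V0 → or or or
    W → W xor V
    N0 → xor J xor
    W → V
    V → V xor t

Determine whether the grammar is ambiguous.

Ambiguous

Witness: t xor t

Derivation 1: J ⇒ W ⇒ W xor V ⇒ V xor V ⇒ t xor V ⇒ t xor t
Derivation 2: J ⇒ W ⇒ V ⇒ V xor t ⇒ t xor t

Two distinct leftmost derivations for the same string.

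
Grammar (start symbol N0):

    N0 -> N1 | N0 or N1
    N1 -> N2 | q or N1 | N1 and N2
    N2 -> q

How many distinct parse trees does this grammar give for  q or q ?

Parse trees for q or q:
  [N0 [N1 q or [N1 [N2 q]]]]
  [N0 [N0 [N1 [N2 q]]] or [N1 [N2 q]]]

2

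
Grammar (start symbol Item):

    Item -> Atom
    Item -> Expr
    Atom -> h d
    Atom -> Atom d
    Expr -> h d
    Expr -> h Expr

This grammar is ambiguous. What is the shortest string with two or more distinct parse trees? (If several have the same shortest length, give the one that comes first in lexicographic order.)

h d

length 2: h d has 2 parse trees

Two derivations of h d:
  Item ⇒ Atom ⇒ h d
  Item ⇒ Expr ⇒ h d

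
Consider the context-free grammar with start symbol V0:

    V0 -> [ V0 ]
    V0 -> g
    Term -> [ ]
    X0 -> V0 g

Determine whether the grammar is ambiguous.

Only V0 is reachable from V0; ignoring the rest: Each string is a nest of matched brackets around a single atom. An opening bracket forces the recursive rule; an atom forces the base rule.

Unambiguous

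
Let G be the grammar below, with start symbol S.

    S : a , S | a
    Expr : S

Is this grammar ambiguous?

Unambiguous

(Expr is unreachable from S, so its rules don't affect L(S).) The reachable grammar is A → atom sep A | atom. Each atom is followed by either the separator (recurse) or end-of-string (stop) — no choice point.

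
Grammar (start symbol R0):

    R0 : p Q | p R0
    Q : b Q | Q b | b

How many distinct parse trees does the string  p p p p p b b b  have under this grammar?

4

Parse trees for p p p p p b b b:
  [R0 p [R0 p [R0 p [R0 p [R0 p [Q b [Q b [Q b]]]]]]]]
  [R0 p [R0 p [R0 p [R0 p [R0 p [Q b [Q [Q b] b]]]]]]]
  [R0 p [R0 p [R0 p [R0 p [R0 p [Q [Q b [Q b]] b]]]]]]
  [R0 p [R0 p [R0 p [R0 p [R0 p [Q [Q [Q b] b] b]]]]]]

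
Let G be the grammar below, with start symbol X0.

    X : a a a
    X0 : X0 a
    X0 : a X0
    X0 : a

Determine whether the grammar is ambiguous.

Ambiguous

Witness: a a

Derivation 1: X0 ⇒ X0 a ⇒ a a
Derivation 2: X0 ⇒ a X0 ⇒ a a

Two distinct leftmost derivations for the same string.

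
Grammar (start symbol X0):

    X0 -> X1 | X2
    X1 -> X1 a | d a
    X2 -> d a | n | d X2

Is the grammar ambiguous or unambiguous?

Witness: d a

Derivation 1: X0 ⇒ X1 ⇒ d a
Derivation 2: X0 ⇒ X2 ⇒ d a

Two distinct leftmost derivations for the same string.

Ambiguous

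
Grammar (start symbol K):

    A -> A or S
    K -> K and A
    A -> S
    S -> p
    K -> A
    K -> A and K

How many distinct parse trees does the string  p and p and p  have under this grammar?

Parse trees for p and p and p:
  [K [K [K [A [S p]]] and [A [S p]]] and [A [S p]]]
  [K [K [A [S p]] and [K [A [S p]]]] and [A [S p]]]
  [K [A [S p]] and [K [K [A [S p]]] and [A [S p]]]]
  [K [A [S p]] and [K [A [S p]] and [K [A [S p]]]]]

4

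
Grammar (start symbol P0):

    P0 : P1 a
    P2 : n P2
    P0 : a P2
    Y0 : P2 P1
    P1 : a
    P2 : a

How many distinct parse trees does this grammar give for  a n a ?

1

Parse trees for a n a:
  [P0 a [P2 n [P2 a]]]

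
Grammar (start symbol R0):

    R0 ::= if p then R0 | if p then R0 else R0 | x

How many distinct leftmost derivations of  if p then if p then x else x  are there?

Parse trees for if p then if p then x else x:
  [R0 if p then [R0 if p then [R0 x] else [R0 x]]]
  [R0 if p then [R0 if p then [R0 x]] else [R0 x]]

2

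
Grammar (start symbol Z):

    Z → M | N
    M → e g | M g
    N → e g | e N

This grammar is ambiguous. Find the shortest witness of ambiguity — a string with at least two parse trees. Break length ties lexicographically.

e g

length 2: e g has 2 parse trees

Two derivations of e g:
  Z ⇒ M ⇒ e g
  Z ⇒ N ⇒ e g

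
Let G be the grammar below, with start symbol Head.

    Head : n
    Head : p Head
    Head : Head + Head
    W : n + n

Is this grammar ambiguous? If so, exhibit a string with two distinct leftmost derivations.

Ambiguous

Witness: p n + n

Derivation 1: Head ⇒ p Head ⇒ p Head + Head ⇒ p n + Head ⇒ p n + n
Derivation 2: Head ⇒ Head + Head ⇒ p Head + Head ⇒ p n + Head ⇒ p n + n

Two distinct leftmost derivations for the same string.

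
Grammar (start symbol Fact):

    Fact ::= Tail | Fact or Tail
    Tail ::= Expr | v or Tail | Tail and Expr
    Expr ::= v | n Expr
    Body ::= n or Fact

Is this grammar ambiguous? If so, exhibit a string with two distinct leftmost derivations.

Ambiguous

Witness: v or v

Derivation 1: Fact ⇒ Tail ⇒ v or Tail ⇒ v or Expr ⇒ v or v
Derivation 2: Fact ⇒ Fact or Tail ⇒ Tail or Tail ⇒ Expr or Tail ⇒ v or Tail ⇒ v or Expr ⇒ v or v

Two distinct leftmost derivations for the same string.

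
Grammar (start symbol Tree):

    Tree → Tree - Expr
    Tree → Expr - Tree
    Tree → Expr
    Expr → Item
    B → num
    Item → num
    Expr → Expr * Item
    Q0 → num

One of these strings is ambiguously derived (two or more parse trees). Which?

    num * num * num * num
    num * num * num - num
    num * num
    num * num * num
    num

num * num * num * num: 1 tree
num * num * num - num: 2 trees
num * num: 1 tree
num * num * num: 1 tree
num: 1 tree

num * num * num - num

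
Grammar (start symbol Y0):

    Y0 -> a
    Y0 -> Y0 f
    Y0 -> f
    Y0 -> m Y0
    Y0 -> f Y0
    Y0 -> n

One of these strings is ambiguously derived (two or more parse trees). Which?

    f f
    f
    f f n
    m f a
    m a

f f

f f: 2 trees
f: 1 tree
f f n: 1 tree
m f a: 1 tree
m a: 1 tree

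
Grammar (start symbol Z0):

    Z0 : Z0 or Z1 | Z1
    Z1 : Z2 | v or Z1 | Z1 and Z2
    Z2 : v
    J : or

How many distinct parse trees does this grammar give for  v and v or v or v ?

Parse trees for v and v or v or v:
  [Z0 [Z0 [Z1 [Z1 [Z2 v]] and [Z2 v]]] or [Z1 v or [Z1 [Z2 v]]]]
  [Z0 [Z0 [Z0 [Z1 [Z1 [Z2 v]] and [Z2 v]]] or [Z1 [Z2 v]]] or [Z1 [Z2 v]]]

2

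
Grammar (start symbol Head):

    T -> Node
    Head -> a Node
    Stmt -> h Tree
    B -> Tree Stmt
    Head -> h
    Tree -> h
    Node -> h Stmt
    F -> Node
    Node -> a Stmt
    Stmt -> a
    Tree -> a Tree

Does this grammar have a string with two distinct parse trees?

Only Head, Node, Stmt, Tree are reachable from Head; ignoring the rest: The reachable rules are right-linear with at most one rule per (nonterminal, next-terminal) pair. Each input token forces the next rule, so parsing is deterministic.

Unambiguous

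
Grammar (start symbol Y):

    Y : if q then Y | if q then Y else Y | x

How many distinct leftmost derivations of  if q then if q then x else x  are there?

2

Parse trees for if q then if q then x else x:
  [Y if q then [Y if q then [Y x] else [Y x]]]
  [Y if q then [Y if q then [Y x]] else [Y x]]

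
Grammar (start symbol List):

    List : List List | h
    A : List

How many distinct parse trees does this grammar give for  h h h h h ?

Parse trees for h h h h h (showing first 6 of 14):
  [List [List h] [List [List h] [List [List h] [List [List h] [List h]]]]]
  [List [List h] [List [List h] [List [List [List h] [List h]] [List h]]]]
  [List [List h] [List [List [List h] [List h]] [List [List h] [List h]]]]
  [List [List h] [List [List [List h] [List [List h] [List h]]] [List h]]]
  [List [List h] [List [List [List [List h] [List h]] [List h]] [List h]]]
  [List [List [List h] [List h]] [List [List h] [List [List h] [List h]]]]

14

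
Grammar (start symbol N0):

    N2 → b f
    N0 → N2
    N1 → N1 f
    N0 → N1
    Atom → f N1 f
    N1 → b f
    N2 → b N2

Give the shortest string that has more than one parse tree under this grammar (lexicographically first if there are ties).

length 2: b f has 2 parse trees

Two derivations of b f:
  N0 ⇒ N2 ⇒ b f
  N0 ⇒ N1 ⇒ b f

b f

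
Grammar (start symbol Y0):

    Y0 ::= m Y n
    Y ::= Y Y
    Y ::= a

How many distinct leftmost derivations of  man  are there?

Parse trees for man:
  [Y0 m [Y a] n]

1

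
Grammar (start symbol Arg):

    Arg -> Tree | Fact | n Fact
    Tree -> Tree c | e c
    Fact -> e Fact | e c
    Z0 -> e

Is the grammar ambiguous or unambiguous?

Witness: e c

Derivation 1: Arg ⇒ Tree ⇒ e c
Derivation 2: Arg ⇒ Fact ⇒ e c

Two distinct leftmost derivations for the same string.

Ambiguous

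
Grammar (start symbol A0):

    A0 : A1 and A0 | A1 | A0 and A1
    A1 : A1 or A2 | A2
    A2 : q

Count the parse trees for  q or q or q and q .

Parse trees for q or q or q and q:
  [A0 [A1 [A1 [A1 [A2 q]] or [A2 q]] or [A2 q]] and [A0 [A1 [A2 q]]]]
  [A0 [A0 [A1 [A1 [A1 [A2 q]] or [A2 q]] or [A2 q]]] and [A1 [A2 q]]]

2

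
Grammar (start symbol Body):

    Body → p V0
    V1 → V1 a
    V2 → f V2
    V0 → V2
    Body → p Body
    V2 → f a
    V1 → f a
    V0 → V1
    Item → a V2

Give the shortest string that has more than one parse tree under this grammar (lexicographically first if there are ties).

length 3: p f a has 2 parse trees

Two derivations of p f a:
  Body ⇒ p V0 ⇒ p V2 ⇒ p f a
  Body ⇒ p V0 ⇒ p V1 ⇒ p f a

p f a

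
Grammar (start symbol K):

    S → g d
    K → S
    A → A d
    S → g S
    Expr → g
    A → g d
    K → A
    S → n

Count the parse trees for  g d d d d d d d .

1

Parse trees for g d d d d d d d:
  [K [A [A [A [A [A [A [A g d] d] d] d] d] d] d]]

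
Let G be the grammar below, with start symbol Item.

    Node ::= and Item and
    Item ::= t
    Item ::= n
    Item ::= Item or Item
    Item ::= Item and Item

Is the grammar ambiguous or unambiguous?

Ambiguous

Witness: n and n and n

Derivation 1: Item ⇒ Item and Item ⇒ n and Item ⇒ n and Item and Item ⇒ n and n and Item ⇒ n and n and n
Derivation 2: Item ⇒ Item and Item ⇒ Item and Item and Item ⇒ n and Item and Item ⇒ n and n and Item ⇒ n and n and n

Two distinct leftmost derivations for the same string.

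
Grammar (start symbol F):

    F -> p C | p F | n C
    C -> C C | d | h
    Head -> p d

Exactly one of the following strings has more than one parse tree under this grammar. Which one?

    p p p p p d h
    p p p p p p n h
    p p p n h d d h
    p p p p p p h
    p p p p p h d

p p p p p d h: 1 tree
p p p p p p n h: 1 tree
p p p n h d d h: 5 trees
p p p p p p h: 1 tree
p p p p p h d: 1 tree

p p p n h d d h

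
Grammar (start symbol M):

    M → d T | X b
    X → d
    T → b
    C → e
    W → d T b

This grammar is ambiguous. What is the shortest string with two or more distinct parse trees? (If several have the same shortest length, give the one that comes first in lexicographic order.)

length 2: d b has 2 parse trees

Two derivations of d b:
  M ⇒ d T ⇒ d b
  M ⇒ X b ⇒ d b

d b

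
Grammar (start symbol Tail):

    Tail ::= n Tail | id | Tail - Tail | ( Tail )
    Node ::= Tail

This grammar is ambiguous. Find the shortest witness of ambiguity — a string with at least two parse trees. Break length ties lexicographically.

n id - id

length 1: no string has ≥2 trees
length 2: no string has ≥2 trees
length 3: no string has ≥2 trees
length 4: n id - id has 2 parse trees

Two derivations of n id - id:
  Tail ⇒ n Tail ⇒ n Tail - Tail ⇒ n id - Tail ⇒ n id - id
  Tail ⇒ Tail - Tail ⇒ n Tail - Tail ⇒ n id - Tail ⇒ n id - id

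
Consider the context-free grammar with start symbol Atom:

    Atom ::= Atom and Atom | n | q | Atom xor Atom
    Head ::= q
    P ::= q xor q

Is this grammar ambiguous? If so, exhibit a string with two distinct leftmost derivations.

Ambiguous

Witness: n and n and n

Derivation 1: Atom ⇒ Atom and Atom ⇒ Atom and Atom and Atom ⇒ n and Atom and Atom ⇒ n and n and Atom ⇒ n and n and n
Derivation 2: Atom ⇒ Atom and Atom ⇒ n and Atom ⇒ n and Atom and Atom ⇒ n and n and Atom ⇒ n and n and n

Two distinct leftmost derivations for the same string.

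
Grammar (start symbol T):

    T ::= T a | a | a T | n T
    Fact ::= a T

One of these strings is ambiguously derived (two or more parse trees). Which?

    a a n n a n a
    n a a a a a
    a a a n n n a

n a a a a a

a a n n a n a: 1 tree
n a a a a a: 31 trees
a a a n n n a: 1 tree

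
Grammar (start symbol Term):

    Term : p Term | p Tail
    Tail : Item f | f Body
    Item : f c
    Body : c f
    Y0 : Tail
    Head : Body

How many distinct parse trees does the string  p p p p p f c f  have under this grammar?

2

Parse trees for p p p p p f c f:
  [Term p [Term p [Term p [Term p [Term p [Tail [Item f c] f]]]]]]
  [Term p [Term p [Term p [Term p [Term p [Tail f [Body c f]]]]]]]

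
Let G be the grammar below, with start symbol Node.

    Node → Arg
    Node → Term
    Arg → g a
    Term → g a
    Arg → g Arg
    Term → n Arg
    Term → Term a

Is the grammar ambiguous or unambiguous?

Ambiguous

Witness: g a

Derivation 1: Node ⇒ Arg ⇒ g a
Derivation 2: Node ⇒ Term ⇒ g a

Two distinct leftmost derivations for the same string.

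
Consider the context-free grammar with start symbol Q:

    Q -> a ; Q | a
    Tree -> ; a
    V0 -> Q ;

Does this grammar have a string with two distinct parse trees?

Unambiguous

Only Q is reachable from Q; ignoring the rest: The reachable grammar is A → atom sep A | atom. Each atom is followed by either the separator (recurse) or end-of-string (stop) — no choice point.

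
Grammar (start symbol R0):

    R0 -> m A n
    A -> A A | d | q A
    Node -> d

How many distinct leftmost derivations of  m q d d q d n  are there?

5

Parse trees for m q d d q d n:
  [R0 m [A [A q [A d]] [A [A d] [A q [A d]]]] n]
  [R0 m [A [A [A q [A d]] [A d]] [A q [A d]]] n]
  [R0 m [A [A q [A [A d] [A d]]] [A q [A d]]] n]
  [R0 m [A q [A [A d] [A [A d] [A q [A d]]]]] n]
  [R0 m [A q [A [A [A d] [A d]] [A q [A d]]]] n]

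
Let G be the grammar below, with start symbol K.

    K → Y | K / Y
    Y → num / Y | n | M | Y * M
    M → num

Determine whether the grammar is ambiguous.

Witness: num / n

Derivation 1: K ⇒ Y ⇒ num / Y ⇒ num / n
Derivation 2: K ⇒ K / Y ⇒ Y / Y ⇒ M / Y ⇒ num / Y ⇒ num / n

Two distinct leftmost derivations for the same string.

Ambiguous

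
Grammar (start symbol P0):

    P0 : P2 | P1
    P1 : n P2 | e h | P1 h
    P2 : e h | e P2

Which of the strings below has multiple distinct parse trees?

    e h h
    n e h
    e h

e h h: 1 tree
n e h: 1 tree
e h: 2 trees

e h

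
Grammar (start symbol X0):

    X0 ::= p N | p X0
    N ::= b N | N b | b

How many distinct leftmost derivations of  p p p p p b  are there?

1

Parse trees for p p p p p b:
  [X0 p [X0 p [X0 p [X0 p [X0 p [N b]]]]]]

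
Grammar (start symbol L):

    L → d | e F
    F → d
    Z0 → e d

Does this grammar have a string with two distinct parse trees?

Only L, F are reachable from L; ignoring the rest: Restricted to the reachable nonterminals, every rule has the form A → t or A → t B, and no two rules for the same A share a first terminal. The grammar encodes a DFA — one run per string.

Unambiguous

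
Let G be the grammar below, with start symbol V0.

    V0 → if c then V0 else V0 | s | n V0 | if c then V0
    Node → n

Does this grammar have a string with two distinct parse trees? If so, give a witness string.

Ambiguous

Witness: if c then if c then s else s

Derivation 1: V0 ⇒ if c then V0 else V0 ⇒ if c then if c then V0 else V0 ⇒ if c then if c then s else V0 ⇒ if c then if c then s else s
Derivation 2: V0 ⇒ if c then V0 ⇒ if c then if c then V0 else V0 ⇒ if c then if c then s else V0 ⇒ if c then if c then s else s

Two distinct leftmost derivations for the same string.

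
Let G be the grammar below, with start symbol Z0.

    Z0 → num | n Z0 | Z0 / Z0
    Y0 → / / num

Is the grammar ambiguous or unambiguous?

Ambiguous

Witness: n num / num

Derivation 1: Z0 ⇒ n Z0 ⇒ n Z0 / Z0 ⇒ n num / Z0 ⇒ n num / num
Derivation 2: Z0 ⇒ Z0 / Z0 ⇒ n Z0 / Z0 ⇒ n num / Z0 ⇒ n num / num

Two distinct leftmost derivations for the same string.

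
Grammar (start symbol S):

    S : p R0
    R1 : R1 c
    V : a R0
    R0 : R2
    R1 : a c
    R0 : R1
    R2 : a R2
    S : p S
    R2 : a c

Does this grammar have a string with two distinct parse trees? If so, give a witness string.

Witness: p a c

Derivation 1: S ⇒ p R0 ⇒ p R2 ⇒ p a c
Derivation 2: S ⇒ p R0 ⇒ p R1 ⇒ p a c

Two distinct leftmost derivations for the same string.

Ambiguous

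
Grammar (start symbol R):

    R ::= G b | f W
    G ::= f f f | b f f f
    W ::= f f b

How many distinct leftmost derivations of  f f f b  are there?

2

Parse trees for f f f b:
  [R [G f f f] b]
  [R f [W f f b]]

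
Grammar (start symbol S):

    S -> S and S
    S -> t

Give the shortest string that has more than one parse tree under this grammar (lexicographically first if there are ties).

length 1: no string has ≥2 trees
length 3: no string has ≥2 trees
length 5: t and t and t has 2 parse trees

Two derivations of t and t and t:
  S ⇒ S and S ⇒ S and S and S ⇒ t and S and S ⇒ t and t and S ⇒ t and t and t
  S ⇒ S and S ⇒ t and S ⇒ t and S and S ⇒ t and t and S ⇒ t and t and t

t and t and t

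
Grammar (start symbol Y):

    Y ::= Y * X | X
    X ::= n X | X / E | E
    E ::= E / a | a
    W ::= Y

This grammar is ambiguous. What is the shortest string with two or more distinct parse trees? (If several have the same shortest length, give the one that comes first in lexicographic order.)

a / a

length 1: no string has ≥2 trees
length 2: no string has ≥2 trees
length 3: a / a has 2 parse trees

Two derivations of a / a:
  Y ⇒ X ⇒ X / E ⇒ E / E ⇒ a / E ⇒ a / a
  Y ⇒ X ⇒ E ⇒ E / a ⇒ a / a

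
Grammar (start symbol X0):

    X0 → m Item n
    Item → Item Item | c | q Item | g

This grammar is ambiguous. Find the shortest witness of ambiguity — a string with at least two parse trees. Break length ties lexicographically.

length 3: no string has ≥2 trees
length 4: no string has ≥2 trees
length 5: m c c c n has 2 parse trees

Two derivations of m c c c n:
  X0 ⇒ m Item n ⇒ m Item Item n ⇒ m Item Item Item n ⇒ m c Item Item n ⇒ m c c Item n ⇒ m c c c n
  X0 ⇒ m Item n ⇒ m Item Item n ⇒ m c Item n ⇒ m c Item Item n ⇒ m c c Item n ⇒ m c c c n

m c c c n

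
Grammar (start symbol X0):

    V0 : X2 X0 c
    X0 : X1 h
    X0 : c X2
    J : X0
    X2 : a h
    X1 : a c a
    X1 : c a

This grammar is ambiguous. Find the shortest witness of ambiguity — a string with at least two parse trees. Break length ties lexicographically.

c a h

length 3: c a h has 2 parse trees

Two derivations of c a h:
  X0 ⇒ X1 h ⇒ c a h
  X0 ⇒ c X2 ⇒ c a h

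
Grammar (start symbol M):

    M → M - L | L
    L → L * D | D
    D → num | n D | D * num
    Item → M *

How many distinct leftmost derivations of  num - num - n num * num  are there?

Parse trees for num - num - n num * num:
  [M [M [M [L [D num]]] - [L [D num]]] - [L [L [D n [D num]]] * [D num]]]
  [M [M [M [L [D num]]] - [L [D num]]] - [L [D n [D [D num] * num]]]]
  [M [M [M [L [D num]]] - [L [D num]]] - [L [D [D n [D num]] * num]]]

3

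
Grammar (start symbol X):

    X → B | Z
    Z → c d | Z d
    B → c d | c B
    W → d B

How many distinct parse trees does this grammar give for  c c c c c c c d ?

Parse trees for c c c c c c c d:
  [X [B c [B c [B c [B c [B c [B c [B c d]]]]]]]]

1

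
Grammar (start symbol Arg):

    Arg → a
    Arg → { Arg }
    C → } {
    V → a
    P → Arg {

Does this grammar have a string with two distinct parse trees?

Unambiguous

Only Arg is reachable from Arg; ignoring the rest: Each string is a nest of matched brackets around a single atom. An opening bracket forces the recursive rule; an atom forces the base rule.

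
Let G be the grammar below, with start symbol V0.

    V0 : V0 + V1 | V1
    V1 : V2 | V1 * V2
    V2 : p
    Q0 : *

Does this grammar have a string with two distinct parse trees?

Unambiguous

(Q0 is unreachable from V0, so its rules don't affect L(V0).) The grammar is stratified — V0 handles '+' (left-recursive), V1 handles '*', V2 atoms. Each operator has a fixed associativity and precedence level, so every string has one parse.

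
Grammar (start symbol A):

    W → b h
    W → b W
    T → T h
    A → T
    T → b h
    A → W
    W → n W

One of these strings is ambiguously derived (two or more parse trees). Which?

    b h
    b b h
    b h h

b h: 2 trees
b b h: 1 tree
b h h: 1 tree

b h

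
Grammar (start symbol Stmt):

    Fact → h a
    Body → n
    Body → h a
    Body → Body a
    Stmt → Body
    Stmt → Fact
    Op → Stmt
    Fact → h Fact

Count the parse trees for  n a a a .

1

Parse trees for n a a a:
  [Stmt [Body [Body [Body [Body n] a] a] a]]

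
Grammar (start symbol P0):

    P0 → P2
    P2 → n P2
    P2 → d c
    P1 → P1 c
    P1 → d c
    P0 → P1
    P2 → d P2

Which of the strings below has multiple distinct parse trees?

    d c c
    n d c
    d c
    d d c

d c c: 1 tree
n d c: 1 tree
d c: 2 trees
d d c: 1 tree

d c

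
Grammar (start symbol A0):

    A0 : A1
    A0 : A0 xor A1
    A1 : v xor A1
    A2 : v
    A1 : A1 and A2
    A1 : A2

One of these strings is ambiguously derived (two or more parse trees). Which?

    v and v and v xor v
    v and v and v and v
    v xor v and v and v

v xor v and v and v

v and v and v xor v: 1 tree
v and v and v and v: 1 tree
v xor v and v and v: 4 trees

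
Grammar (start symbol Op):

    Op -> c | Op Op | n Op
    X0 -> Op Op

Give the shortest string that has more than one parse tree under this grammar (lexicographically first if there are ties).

c c c

length 1: no string has ≥2 trees
length 2: no string has ≥2 trees
length 3: c c c has 2 parse trees

Two derivations of c c c:
  Op ⇒ Op Op ⇒ c Op ⇒ c Op Op ⇒ c c Op ⇒ c c c
  Op ⇒ Op Op ⇒ Op Op Op ⇒ c Op Op ⇒ c c Op ⇒ c c c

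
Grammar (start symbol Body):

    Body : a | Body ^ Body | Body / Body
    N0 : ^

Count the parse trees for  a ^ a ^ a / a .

Parse trees for a ^ a ^ a / a:
  [Body [Body a] ^ [Body [Body a] ^ [Body [Body a] / [Body a]]]]
  [Body [Body a] ^ [Body [Body [Body a] ^ [Body a]] / [Body a]]]
  [Body [Body [Body a] ^ [Body a]] ^ [Body [Body a] / [Body a]]]
  [Body [Body [Body a] ^ [Body [Body a] ^ [Body a]]] / [Body a]]
  [Body [Body [Body [Body a] ^ [Body a]] ^ [Body a]] / [Body a]]

5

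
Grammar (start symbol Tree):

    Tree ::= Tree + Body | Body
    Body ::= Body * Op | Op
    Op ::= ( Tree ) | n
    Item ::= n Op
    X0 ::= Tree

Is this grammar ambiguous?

Unambiguous

(Item, X0 are unreachable from Tree, so their rules don't affect L(Tree).) Tree → Tree + Body | Body  ;  Body → Body * Op | Op  — a left-associative chain with Op at the bottom. Each string factors uniquely by precedence.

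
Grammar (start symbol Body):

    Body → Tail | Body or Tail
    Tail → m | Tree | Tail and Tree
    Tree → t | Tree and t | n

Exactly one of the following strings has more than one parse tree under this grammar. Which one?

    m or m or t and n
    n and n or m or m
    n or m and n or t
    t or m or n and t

m or m or t and n: 1 tree
n and n or m or m: 1 tree
n or m and n or t: 1 tree
t or m or n and t: 2 trees

t or m or n and t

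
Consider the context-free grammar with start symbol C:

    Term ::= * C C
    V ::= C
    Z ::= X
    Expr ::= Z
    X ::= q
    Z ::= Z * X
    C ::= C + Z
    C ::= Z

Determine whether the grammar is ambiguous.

Only C, Z, X are reachable from C; ignoring the rest: The grammar is stratified — C handles '+' (left-recursive), Z handles '*', X atoms. Each operator has a fixed associativity and precedence level, so every string has one parse.

Unambiguous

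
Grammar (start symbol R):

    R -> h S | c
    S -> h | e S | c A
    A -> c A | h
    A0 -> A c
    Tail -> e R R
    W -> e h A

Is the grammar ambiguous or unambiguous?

Unambiguous

Only R, S, A are reachable from R; ignoring the rest: The reachable rules are right-linear with at most one rule per (nonterminal, next-terminal) pair. Each input token forces the next rule, so parsing is deterministic.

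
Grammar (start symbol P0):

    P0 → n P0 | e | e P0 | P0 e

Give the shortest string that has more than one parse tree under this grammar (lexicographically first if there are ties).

length 1: no string has ≥2 trees
length 2: e e has 2 parse trees

Two derivations of e e:
  P0 ⇒ e P0 ⇒ e e
  P0 ⇒ P0 e ⇒ e e

e e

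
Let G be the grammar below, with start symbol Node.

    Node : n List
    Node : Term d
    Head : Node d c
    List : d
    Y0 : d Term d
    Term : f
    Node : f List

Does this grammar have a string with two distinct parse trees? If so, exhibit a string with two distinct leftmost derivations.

Ambiguous

Witness: f d

Derivation 1: Node ⇒ Term d ⇒ f d
Derivation 2: Node ⇒ f List ⇒ f d

Two distinct leftmost derivations for the same string.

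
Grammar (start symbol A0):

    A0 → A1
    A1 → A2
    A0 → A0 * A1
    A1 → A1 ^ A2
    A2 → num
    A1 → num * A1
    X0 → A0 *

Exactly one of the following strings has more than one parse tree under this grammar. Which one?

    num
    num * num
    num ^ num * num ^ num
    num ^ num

num * num

num: 1 tree
num * num: 2 trees
num ^ num * num ^ num: 1 tree
num ^ num: 1 tree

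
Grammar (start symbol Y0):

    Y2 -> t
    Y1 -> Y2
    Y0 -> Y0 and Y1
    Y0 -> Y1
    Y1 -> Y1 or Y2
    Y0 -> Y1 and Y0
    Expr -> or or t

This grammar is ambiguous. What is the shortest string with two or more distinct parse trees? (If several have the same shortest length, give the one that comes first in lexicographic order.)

t and t

length 1: no string has ≥2 trees
length 3: t and t has 2 parse trees

Two derivations of t and t:
  Y0 ⇒ Y0 and Y1 ⇒ Y1 and Y1 ⇒ Y2 and Y1 ⇒ t and Y1 ⇒ t and Y2 ⇒ t and t
  Y0 ⇒ Y1 and Y0 ⇒ Y2 and Y0 ⇒ t and Y0 ⇒ t and Y1 ⇒ t and Y2 ⇒ t and t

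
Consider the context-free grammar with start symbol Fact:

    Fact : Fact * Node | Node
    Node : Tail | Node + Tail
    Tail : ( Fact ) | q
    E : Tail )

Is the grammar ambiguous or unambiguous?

Only Fact, Node, Tail are reachable from Fact; ignoring the rest: Fact → Fact * Node | Node  ;  Node → Node + Tail | Tail  — a left-associative chain with Tail at the bottom. Each string factors uniquely by precedence.

Unambiguous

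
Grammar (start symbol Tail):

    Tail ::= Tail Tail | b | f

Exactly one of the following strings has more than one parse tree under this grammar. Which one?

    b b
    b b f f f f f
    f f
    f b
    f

b b f f f f f

b b: 1 tree
b b f f f f f: 132 trees
f f: 1 tree
f b: 1 tree
f: 1 tree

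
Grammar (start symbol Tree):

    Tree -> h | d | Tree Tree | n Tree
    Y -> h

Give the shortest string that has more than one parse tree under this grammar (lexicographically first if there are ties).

d d d

length 1: no string has ≥2 trees
length 2: no string has ≥2 trees
length 3: d d d has 2 parse trees

Two derivations of d d d:
  Tree ⇒ Tree Tree ⇒ d Tree ⇒ d Tree Tree ⇒ d d Tree ⇒ d d d
  Tree ⇒ Tree Tree ⇒ Tree Tree Tree ⇒ d Tree Tree ⇒ d d Tree ⇒ d d d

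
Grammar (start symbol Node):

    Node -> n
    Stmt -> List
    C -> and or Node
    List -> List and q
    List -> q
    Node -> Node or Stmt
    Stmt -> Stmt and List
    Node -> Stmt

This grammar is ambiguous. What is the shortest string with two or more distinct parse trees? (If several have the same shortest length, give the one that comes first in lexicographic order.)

q and q

length 1: no string has ≥2 trees
length 3: q and q has 2 parse trees

Two derivations of q and q:
  Node ⇒ Stmt ⇒ List ⇒ List and q ⇒ q and q
  Node ⇒ Stmt ⇒ Stmt and List ⇒ List and List ⇒ q and List ⇒ q and q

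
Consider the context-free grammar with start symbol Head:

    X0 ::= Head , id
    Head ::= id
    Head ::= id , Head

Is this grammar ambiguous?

Unambiguous

Only Head is reachable from Head; ignoring the rest: The reachable grammar is A → atom sep A | atom. Each atom is followed by either the separator (recurse) or end-of-string (stop) — no choice point.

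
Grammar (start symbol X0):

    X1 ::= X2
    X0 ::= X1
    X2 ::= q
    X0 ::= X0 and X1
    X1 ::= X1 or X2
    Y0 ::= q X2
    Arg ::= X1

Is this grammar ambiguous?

Unambiguous

Only X0, X1, X2 are reachable from X0; ignoring the rest: X0 → X0 and X1 | X1  ;  X1 → X1 or X2 | X2  — a left-associative chain with X2 at the bottom. Each string factors uniquely by precedence.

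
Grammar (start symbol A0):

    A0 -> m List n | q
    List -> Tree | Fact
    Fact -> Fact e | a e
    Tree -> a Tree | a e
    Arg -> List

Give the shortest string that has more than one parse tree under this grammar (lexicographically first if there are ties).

length 1: no string has ≥2 trees
length 4: m a e n has 2 parse trees

Two derivations of m a e n:
  A0 ⇒ m List n ⇒ m Tree n ⇒ m a e n
  A0 ⇒ m List n ⇒ m Fact n ⇒ m a e n

m a e n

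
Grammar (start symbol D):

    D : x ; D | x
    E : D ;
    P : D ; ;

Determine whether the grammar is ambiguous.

Unambiguous

Only D is reachable from D; ignoring the rest: Right-recursive list with a separator: after each atom, whether the separator follows determines the rule. One parse per string.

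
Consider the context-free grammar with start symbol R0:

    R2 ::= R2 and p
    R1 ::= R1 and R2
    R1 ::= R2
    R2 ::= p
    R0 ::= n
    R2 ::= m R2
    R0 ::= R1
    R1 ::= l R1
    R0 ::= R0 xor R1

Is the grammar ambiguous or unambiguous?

Witness: p and p

Derivation 1: R0 ⇒ R1 ⇒ R1 and R2 ⇒ R2 and R2 ⇒ p and R2 ⇒ p and p
Derivation 2: R0 ⇒ R1 ⇒ R2 ⇒ R2 and p ⇒ p and p

Two distinct leftmost derivations for the same string.

Ambiguous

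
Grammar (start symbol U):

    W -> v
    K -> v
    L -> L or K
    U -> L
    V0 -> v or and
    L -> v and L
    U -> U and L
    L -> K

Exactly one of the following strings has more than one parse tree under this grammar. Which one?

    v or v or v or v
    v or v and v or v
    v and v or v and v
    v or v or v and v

v and v or v and v

v or v or v or v: 1 tree
v or v and v or v: 1 tree
v and v or v and v: 3 trees
v or v or v and v: 1 tree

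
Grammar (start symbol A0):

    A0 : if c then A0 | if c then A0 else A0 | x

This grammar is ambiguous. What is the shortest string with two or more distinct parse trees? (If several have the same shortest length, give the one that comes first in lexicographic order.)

if c then if c then x else x

length 1: no string has ≥2 trees
length 4: no string has ≥2 trees
length 6: no string has ≥2 trees
length 7: no string has ≥2 trees
length 9: if c then if c then x else x has 2 parse trees

Two derivations of if c then if c then x else x:
  A0 ⇒ if c then A0 ⇒ if c then if c then A0 else A0 ⇒ if c then if c then x else A0 ⇒ if c then if c then x else x
  A0 ⇒ if c then A0 else A0 ⇒ if c then if c then A0 else A0 ⇒ if c then if c then x else A0 ⇒ if c then if c then x else x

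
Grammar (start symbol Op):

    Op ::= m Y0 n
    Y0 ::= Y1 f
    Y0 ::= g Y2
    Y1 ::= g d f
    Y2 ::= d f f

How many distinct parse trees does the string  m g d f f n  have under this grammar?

Parse trees for m g d f f n:
  [Op m [Y0 [Y1 g d f] f] n]
  [Op m [Y0 g [Y2 d f f]] n]

2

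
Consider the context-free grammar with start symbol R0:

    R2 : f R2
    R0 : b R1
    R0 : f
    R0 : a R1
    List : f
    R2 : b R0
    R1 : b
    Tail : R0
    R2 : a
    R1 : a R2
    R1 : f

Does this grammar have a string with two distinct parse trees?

Only R0, R1, R2 are reachable from R0; ignoring the rest: Restricted to the reachable nonterminals, every rule has the form A → t or A → t B, and no two rules for the same A share a first terminal. The grammar encodes a DFA — one run per string.

Unambiguous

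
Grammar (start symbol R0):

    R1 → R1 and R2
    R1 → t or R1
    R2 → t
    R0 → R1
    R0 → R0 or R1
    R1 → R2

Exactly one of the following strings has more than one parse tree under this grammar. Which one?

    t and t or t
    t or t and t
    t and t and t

t or t and t

t and t or t: 1 tree
t or t and t: 3 trees
t and t and t: 1 tree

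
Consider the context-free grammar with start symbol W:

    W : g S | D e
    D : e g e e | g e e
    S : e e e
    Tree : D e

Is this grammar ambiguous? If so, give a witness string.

Ambiguous

Witness: g e e e

Derivation 1: W ⇒ g S ⇒ g e e e
Derivation 2: W ⇒ D e ⇒ g e e e

Two distinct leftmost derivations for the same string.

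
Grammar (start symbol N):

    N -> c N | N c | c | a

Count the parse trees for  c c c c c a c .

Parse trees for c c c c c a c:
  [N c [N c [N c [N c [N c [N [N a] c]]]]]]
  [N c [N c [N c [N c [N [N c [N a]] c]]]]]
  [N c [N c [N c [N [N c [N c [N a]]] c]]]]
  [N c [N c [N [N c [N c [N c [N a]]]] c]]]
  [N c [N [N c [N c [N c [N c [N a]]]]] c]]
  [N [N c [N c [N c [N c [N c [N a]]]]]] c]

6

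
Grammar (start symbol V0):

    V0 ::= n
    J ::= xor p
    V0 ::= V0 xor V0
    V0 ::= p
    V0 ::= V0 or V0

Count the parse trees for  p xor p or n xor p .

5

Parse trees for p xor p or n xor p:
  [V0 [V0 p] xor [V0 [V0 [V0 p] or [V0 n]] xor [V0 p]]]
  [V0 [V0 p] xor [V0 [V0 p] or [V0 [V0 n] xor [V0 p]]]]
  [V0 [V0 [V0 p] xor [V0 [V0 p] or [V0 n]]] xor [V0 p]]
  [V0 [V0 [V0 [V0 p] xor [V0 p]] or [V0 n]] xor [V0 p]]
  [V0 [V0 [V0 p] xor [V0 p]] or [V0 [V0 n] xor [V0 p]]]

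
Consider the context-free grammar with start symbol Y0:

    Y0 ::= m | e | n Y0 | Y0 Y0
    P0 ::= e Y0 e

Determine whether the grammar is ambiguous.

Ambiguous

Witness: e e e

Derivation 1: Y0 ⇒ Y0 Y0 ⇒ e Y0 ⇒ e Y0 Y0 ⇒ e e Y0 ⇒ e e e
Derivation 2: Y0 ⇒ Y0 Y0 ⇒ Y0 Y0 Y0 ⇒ e Y0 Y0 ⇒ e e Y0 ⇒ e e e

Two distinct leftmost derivations for the same string.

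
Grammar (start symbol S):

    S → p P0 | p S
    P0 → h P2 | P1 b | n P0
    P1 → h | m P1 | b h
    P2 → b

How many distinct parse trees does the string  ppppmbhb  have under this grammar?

Parse trees for ppppmbhb:
  [S p [S p [S p [S p [P0 [P1 m [P1 b h]] b]]]]]

1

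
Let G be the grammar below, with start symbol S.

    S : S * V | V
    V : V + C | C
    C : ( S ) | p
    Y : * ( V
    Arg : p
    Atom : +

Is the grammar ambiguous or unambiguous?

(Y, Arg, Atom are unreachable from S, so their rules don't affect L(S).) S → S * V | V  ;  V → V + C | C  — a left-associative chain with C at the bottom. Each string factors uniquely by precedence.

Unambiguous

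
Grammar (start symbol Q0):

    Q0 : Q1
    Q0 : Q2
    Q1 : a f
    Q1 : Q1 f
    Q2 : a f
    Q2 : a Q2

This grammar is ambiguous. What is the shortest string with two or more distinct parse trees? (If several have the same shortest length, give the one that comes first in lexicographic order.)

a f

length 2: a f has 2 parse trees

Two derivations of a f:
  Q0 ⇒ Q1 ⇒ a f
  Q0 ⇒ Q2 ⇒ a f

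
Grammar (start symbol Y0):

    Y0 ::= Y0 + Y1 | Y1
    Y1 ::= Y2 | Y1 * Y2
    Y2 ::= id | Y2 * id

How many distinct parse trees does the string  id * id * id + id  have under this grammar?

4

Parse trees for id * id * id + id:
  [Y0 [Y0 [Y1 [Y2 [Y2 [Y2 id] * id] * id]]] + [Y1 [Y2 id]]]
  [Y0 [Y0 [Y1 [Y1 [Y2 id]] * [Y2 [Y2 id] * id]]] + [Y1 [Y2 id]]]
  [Y0 [Y0 [Y1 [Y1 [Y2 [Y2 id] * id]] * [Y2 id]]] + [Y1 [Y2 id]]]
  [Y0 [Y0 [Y1 [Y1 [Y1 [Y2 id]] * [Y2 id]] * [Y2 id]]] + [Y1 [Y2 id]]]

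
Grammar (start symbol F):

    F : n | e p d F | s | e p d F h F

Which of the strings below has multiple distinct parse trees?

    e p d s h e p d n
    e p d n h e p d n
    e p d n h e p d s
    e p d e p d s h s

e p d e p d s h s

e p d s h e p d n: 1 tree
e p d n h e p d n: 1 tree
e p d n h e p d s: 1 tree
e p d e p d s h s: 2 trees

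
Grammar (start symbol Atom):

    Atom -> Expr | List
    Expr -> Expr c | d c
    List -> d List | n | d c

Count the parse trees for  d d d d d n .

Parse trees for d d d d d n:
  [Atom [List d [List d [List d [List d [List d [List n]]]]]]]

1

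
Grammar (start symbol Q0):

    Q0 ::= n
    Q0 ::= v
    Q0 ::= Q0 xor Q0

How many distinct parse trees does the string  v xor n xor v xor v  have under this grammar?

5

Parse trees for v xor n xor v xor v:
  [Q0 [Q0 v] xor [Q0 [Q0 n] xor [Q0 [Q0 v] xor [Q0 v]]]]
  [Q0 [Q0 v] xor [Q0 [Q0 [Q0 n] xor [Q0 v]] xor [Q0 v]]]
  [Q0 [Q0 [Q0 v] xor [Q0 n]] xor [Q0 [Q0 v] xor [Q0 v]]]
  [Q0 [Q0 [Q0 v] xor [Q0 [Q0 n] xor [Q0 v]]] xor [Q0 v]]
  [Q0 [Q0 [Q0 [Q0 v] xor [Q0 n]] xor [Q0 v]] xor [Q0 v]]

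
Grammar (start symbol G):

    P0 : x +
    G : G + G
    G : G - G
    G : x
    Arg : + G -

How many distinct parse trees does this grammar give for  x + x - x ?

Parse trees for x + x - x:
  [G [G x] + [G [G x] - [G x]]]
  [G [G [G x] + [G x]] - [G x]]

2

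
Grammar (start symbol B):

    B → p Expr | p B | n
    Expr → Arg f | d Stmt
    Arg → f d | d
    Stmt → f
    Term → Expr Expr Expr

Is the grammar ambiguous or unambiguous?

Witness: p d f

Derivation 1: B ⇒ p Expr ⇒ p Arg f ⇒ p d f
Derivation 2: B ⇒ p Expr ⇒ p d Stmt ⇒ p d f

Two distinct leftmost derivations for the same string.

Ambiguous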